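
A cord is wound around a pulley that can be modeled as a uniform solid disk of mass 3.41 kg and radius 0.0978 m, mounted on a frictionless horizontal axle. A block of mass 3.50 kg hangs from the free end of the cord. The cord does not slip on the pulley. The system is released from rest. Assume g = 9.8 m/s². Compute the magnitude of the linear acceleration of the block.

I = ½MR² = (1/2)(3.41)(0.0978)² = 0.01631 kg·m².
Block: mg − T = ma. Pulley: TR = Iα. No-slip: a = αR, so T = (I/R²)a = 1.705·a.
Then mg = (m + 1.705)a, so a = (3.50)(9.8)/(3.50 + 1.705) = 6.590 m/s².

a ≈ 6.59 m/s²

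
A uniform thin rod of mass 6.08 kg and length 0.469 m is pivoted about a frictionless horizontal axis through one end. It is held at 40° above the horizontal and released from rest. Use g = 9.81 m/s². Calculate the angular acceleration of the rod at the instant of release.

α ≈ 24.0 rad/s²

About the pivot, I = (1/3)ML² = (1/3)(6.08)(0.469)² = 0.4458 kg·m².
The weight acts at the center, a distance L/2 = 0.2345 m from the pivot; τ = Mg(L/2) cos 40° = 10.71 N·m.
α = τ/I = 10.71/0.4458 = 24.03 rad/s².
(Equivalently α = (3g/(2L)) cos 40° = 24.03 rad/s².)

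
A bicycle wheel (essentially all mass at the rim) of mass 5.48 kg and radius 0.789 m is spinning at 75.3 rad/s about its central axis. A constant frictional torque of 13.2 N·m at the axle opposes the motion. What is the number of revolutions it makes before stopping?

I = MR² = (5.48)(0.789)² = 3.411 kg·m².
The net torque has magnitude 13.2 N·m, opposing ω.
|α| = τ/I = 13.20/3.411 = 3.869 rad/s² (deceleration).
ω² = ω₀² − 2|α|θ with ω = 0 ⇒ θ = ω₀²/(2|α|) = 732.7 rad = 116.6 rev.

≈ 117 revolutions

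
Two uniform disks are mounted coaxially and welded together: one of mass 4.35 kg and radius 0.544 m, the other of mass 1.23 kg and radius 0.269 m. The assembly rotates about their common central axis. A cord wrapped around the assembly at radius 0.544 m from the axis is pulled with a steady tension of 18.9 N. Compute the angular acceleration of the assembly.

α ≈ 14.9 rad/s²

I = ½M₁R₁² + ½M₂R₂² = ½(4.35)(0.544)² + ½(1.23)(0.269)² = 0.6882 kg·m².
τ = F r = (18.9)(0.544) = 10.28 N·m.
α = τ/I = 10.28/0.6882 = 14.94 rad/s².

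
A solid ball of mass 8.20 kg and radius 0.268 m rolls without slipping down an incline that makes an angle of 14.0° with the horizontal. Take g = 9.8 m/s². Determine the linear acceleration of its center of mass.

Translation along the incline: Mg sinθ − f = Ma.
Rotation about the center: fR = Iα with I = (2/5)MR². No-slip gives a = αR, so f = (I/R²)a = (2/5)M a.
Substituting: Mg sinθ = (1 + 0.4000)Ma, so a = g sinθ/(1 + 0.4000) = (9.8) sin 14.0° / 1.400 = 1.693 m/s².

a ≈ 1.69 m/s²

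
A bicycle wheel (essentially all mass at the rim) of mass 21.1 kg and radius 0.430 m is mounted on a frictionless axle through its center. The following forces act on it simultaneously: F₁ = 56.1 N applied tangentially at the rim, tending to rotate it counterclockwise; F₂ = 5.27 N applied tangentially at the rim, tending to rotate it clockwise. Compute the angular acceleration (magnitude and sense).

I = MR² = (21.1)(0.430)² = 3.901 kg·m².
Taking counterclockwise as positive: τ₁ = +(56.1)(0.430) = +24.12 N·m; τ₂ = −(5.27)(0.430) = −2.266 N·m.
Net torque τ = 21.86 N·m.
α = τ/I = 21.86/3.901 = 5.602 rad/s².

α ≈ 5.60 rad/s², counterclockwise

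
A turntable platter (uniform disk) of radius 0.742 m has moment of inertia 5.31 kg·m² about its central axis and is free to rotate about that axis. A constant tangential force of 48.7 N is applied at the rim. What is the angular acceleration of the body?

α ≈ 6.81 rad/s²

τ = F R = (48.7)(0.742) = 36.14 N·m.
Newton's second law for rotation, τ = Iα, gives α = τ/I = 36.14/5.310 = 6.805 rad/s².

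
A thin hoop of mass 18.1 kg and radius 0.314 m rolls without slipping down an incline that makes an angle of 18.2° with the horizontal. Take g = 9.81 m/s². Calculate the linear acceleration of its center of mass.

a ≈ 1.53 m/s²

Translation along the incline: Mg sinθ − f = Ma.
Rotation about the center: fR = Iα with I = MR². No-slip gives a = αR, so f = (I/R²)a = M a.
Substituting: Mg sinθ = (1 + 1.000)Ma, so a = g sinθ/(1 + 1.000) = (9.81) sin 18.2° / 2.000 = 1.532 m/s².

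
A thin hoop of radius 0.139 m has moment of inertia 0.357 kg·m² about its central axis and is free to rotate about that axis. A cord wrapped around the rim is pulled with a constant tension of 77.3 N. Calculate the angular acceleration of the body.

τ = F R = (77.3)(0.139) = 10.74 N·m.
Newton's second law for rotation, τ = Iα, gives α = τ/I = 10.74/0.3570 = 30.10 rad/s².

α ≈ 30.1 rad/s²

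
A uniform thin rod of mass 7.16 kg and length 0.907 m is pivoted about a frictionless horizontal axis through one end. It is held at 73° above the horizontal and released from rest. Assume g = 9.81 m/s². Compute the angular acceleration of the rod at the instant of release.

About the pivot, I = (1/3)ML² = (1/3)(7.16)(0.907)² = 1.963 kg·m².
The weight acts at the center, a distance L/2 = 0.4535 m from the pivot; τ = Mg(L/2) cos 73° = 9.313 N·m.
α = τ/I = 9.313/1.963 = 4.743 rad/s².

α ≈ 4.74 rad/s²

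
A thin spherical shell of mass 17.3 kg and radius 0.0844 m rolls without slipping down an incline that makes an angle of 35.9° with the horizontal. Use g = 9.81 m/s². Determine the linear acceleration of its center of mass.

Translation along the incline: Mg sinθ − f = Ma.
Rotation about the center: fR = Iα with I = (2/3)MR². No-slip gives a = αR, so f = (I/R²)a = (2/3)M a.
Substituting: Mg sinθ = (1 + 0.6667)Ma, so a = g sinθ/(1 + 0.6667) = (9.81) sin 35.9° / 1.667 = 3.451 m/s².

a ≈ 3.45 m/s²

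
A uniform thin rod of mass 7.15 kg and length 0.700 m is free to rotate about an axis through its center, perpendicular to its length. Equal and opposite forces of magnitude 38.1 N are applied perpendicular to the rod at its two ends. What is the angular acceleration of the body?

α ≈ 91.3 rad/s²

I = (1/12)ML² = (1/12)(7.15)(0.700)² = 0.2920 kg·m².
The couple gives τ = F·(L/2) + F·(L/2) = F L = (38.1)(0.700) = 26.67 N·m.
Newton's second law for rotation, τ = Iα, gives α = τ/I = 26.67/0.2920 = 91.35 rad/s².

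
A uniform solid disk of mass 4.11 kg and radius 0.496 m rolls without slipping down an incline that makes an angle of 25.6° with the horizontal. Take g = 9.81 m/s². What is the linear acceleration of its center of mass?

a ≈ 2.83 m/s²

Translation along the incline: Mg sinθ − f = Ma.
Rotation about the center: fR = Iα with I = ½MR². No-slip gives a = αR, so f = (I/R²)a = (1/2)M a.
Substituting: Mg sinθ = (1 + 0.5000)Ma, so a = g sinθ/(1 + 0.5000) = (9.81) sin 25.6° / 1.500 = 2.826 m/s².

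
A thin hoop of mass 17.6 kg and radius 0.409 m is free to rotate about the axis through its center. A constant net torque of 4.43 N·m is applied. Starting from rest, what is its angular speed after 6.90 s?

I = MR² = (17.6)(0.409)² = 2.944 kg·m².
α = τ/I = 4.43/2.944 = 1.505 rad/s².
ω = ω₀ + αt = 0 + (1.505)(6.90) = 10.38 rad/s.

ω ≈ 10.4 rad/s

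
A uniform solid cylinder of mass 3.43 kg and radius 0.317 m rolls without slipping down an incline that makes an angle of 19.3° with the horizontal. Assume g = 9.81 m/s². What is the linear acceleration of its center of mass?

Translation along the incline: Mg sinθ − f = Ma.
Rotation about the center: fR = Iα with I = ½MR². No-slip gives a = αR, so f = (I/R²)a = (1/2)M a.
Substituting: Mg sinθ = (1 + 0.5000)Ma, so a = g sinθ/(1 + 0.5000) = (9.81) sin 19.3° / 1.500 = 2.162 m/s².

a ≈ 2.16 m/s²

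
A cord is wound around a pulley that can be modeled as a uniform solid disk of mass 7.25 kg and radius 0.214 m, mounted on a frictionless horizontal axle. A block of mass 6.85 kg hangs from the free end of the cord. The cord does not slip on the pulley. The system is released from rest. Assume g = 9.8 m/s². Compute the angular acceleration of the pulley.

α ≈ 29.9 rad/s²

I = ½MR² = (1/2)(7.25)(0.214)² = 0.1660 kg·m².
Block: mg − T = ma. Pulley: TR = Iα. No-slip: a = αR, so T = (I/R²)a = 3.625·a.
Then mg = (m + 3.625)a, so a = (6.85)(9.8)/(6.85 + 3.625) = 6.409 m/s².
α = a/R = 6.409/0.214 = 29.95 rad/s².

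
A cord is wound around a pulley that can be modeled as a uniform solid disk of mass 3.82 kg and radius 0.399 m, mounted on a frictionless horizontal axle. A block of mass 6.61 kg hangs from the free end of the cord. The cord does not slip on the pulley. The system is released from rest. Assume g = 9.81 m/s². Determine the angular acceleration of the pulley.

α ≈ 19.1 rad/s²

I = ½MR² = (1/2)(3.82)(0.399)² = 0.3041 kg·m².
Block: mg − T = ma. Pulley: TR = Iα. No-slip: a = αR, so T = (I/R²)a = 1.910·a.
Then mg = (m + 1.910)a, so a = (6.61)(9.81)/(6.61 + 1.910) = 7.611 m/s².
α = a/R = 7.611/0.399 = 19.07 rad/s².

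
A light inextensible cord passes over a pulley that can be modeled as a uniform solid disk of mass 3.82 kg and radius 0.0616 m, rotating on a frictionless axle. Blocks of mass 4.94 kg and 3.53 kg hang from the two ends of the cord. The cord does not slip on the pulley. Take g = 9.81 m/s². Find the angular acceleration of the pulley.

α ≈ 21.6 rad/s²

I = ½MR² = (1/2)(3.82)(0.0616)² = 0.007248 kg·m².
Heavier block: m₁g − T₁ = m₁a. Lighter block: T₂ − m₂g = m₂a.
Pulley: (T₁ − T₂)R = Iα = I(a/R), so T₁ − T₂ = (I/R²)a = (1/2)M_p a = 1.910·a.
Adding the three: (m₁ − m₂)g = (m₁ + m₂ + 1.910)a, so a = (4.94 − 3.53)(9.81)/(4.94 + 3.53 + 1.910) = 1.333 m/s².
α = a/R = 1.333/0.0616 = 21.63 rad/s².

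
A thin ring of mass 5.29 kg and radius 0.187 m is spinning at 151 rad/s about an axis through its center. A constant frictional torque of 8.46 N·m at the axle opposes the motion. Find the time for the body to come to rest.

I = MR² = (5.29)(0.187)² = 0.1850 kg·m².
The net torque has magnitude 8.46 N·m, opposing ω.
|α| = τ/I = 8.460/0.1850 = 45.73 rad/s² (deceleration).
0 = ω₀ − |α|t ⇒ t = ω₀/|α| = 151/45.73 = 3.302 s.

t ≈ 3.30 s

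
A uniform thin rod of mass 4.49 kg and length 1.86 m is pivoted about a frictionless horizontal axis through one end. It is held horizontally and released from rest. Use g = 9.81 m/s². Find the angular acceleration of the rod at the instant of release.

About the pivot, I = (1/3)ML² = (1/3)(4.49)(1.86)² = 5.178 kg·m².
The weight acts at the center, a distance L/2 = 0.9300 m from the pivot; τ = Mg(L/2) = 40.96 N·m.
α = τ/I = 40.96/5.178 = 7.911 rad/s².

α ≈ 7.91 rad/s²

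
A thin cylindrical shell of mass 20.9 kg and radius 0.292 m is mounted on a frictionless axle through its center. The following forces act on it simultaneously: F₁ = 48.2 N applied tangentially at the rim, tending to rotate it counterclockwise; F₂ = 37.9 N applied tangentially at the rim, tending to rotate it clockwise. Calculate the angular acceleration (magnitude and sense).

I = MR² = (20.9)(0.292)² = 1.782 kg·m².
Taking counterclockwise as positive: τ₁ = +(48.2)(0.292) = +14.07 N·m; τ₂ = −(37.9)(0.292) = −11.07 N·m.
Net torque τ = 3.008 N·m.
α = τ/I = 3.008/1.782 = 1.688 rad/s².

α ≈ 1.69 rad/s², counterclockwise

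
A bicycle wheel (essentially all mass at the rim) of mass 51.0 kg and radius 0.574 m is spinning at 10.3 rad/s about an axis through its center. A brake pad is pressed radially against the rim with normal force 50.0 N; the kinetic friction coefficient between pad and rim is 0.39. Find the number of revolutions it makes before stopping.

≈ 12.7 revolutions

I = MR² = (51.0)(0.574)² = 16.80 kg·m².
Friction force f = μN = (0.39)(50.0) = 19.50 N at the rim; torque magnitude τ = fR = 11.19 N·m, opposing ω.
|α| = τ/I = 11.19/16.80 = 0.6661 rad/s² (deceleration).
ω² = ω₀² − 2|α|θ with ω = 0 ⇒ θ = ω₀²/(2|α|) = 79.63 rad = 12.67 rev.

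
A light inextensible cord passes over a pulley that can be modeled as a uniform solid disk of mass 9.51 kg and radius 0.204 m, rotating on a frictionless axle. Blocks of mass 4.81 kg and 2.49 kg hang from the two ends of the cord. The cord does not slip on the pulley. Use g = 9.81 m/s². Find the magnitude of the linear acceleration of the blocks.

a ≈ 1.89 m/s²

I = ½MR² = (1/2)(9.51)(0.204)² = 0.1979 kg·m².
Heavier block: m₁g − T₁ = m₁a. Lighter block: T₂ − m₂g = m₂a.
Pulley: (T₁ − T₂)R = Iα = I(a/R), so T₁ − T₂ = (I/R²)a = (1/2)M_p a = 4.755·a.
Adding the three: (m₁ − m₂)g = (m₁ + m₂ + 4.755)a, so a = (4.81 − 2.49)(9.81)/(4.81 + 2.49 + 4.755) = 1.888 m/s².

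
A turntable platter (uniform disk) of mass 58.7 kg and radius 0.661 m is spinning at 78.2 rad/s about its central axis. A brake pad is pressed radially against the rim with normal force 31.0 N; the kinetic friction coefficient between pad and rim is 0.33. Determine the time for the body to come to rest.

t ≈ 148 s

I = ½MR² = (1/2)(58.7)(0.661)² = 12.82 kg·m².
Friction force f = μN = (0.33)(31.0) = 10.23 N at the rim; torque magnitude τ = fR = 6.762 N·m, opposing ω.
|α| = τ/I = 6.762/12.82 = 0.5273 rad/s² (deceleration).
0 = ω₀ − |α|t ⇒ t = ω₀/|α| = 78.2/0.5273 = 148.3 s.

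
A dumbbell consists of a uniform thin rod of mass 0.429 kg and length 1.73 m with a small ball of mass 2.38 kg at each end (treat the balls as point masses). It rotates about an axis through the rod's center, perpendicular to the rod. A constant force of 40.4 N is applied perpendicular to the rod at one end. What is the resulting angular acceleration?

I_rod = (1/12)ML² = (1/12)(0.429)(1.73)² = 0.1070 kg·m².
I_balls = 2·m·(L/2)² = 2(2.38)(0.8650)² = 3.562 kg·m².
Total I = 3.669 kg·m².
τ = F·(L/2) = (40.4)(0.865) = 34.95 N·m.
α = τ/I = 34.95/3.669 = 9.526 rad/s².

α ≈ 9.53 rad/s²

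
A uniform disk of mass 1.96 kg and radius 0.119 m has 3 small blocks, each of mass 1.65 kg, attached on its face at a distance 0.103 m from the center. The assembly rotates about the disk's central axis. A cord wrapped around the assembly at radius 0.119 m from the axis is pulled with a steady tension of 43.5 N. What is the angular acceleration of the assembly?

α ≈ 78.0 rad/s²

I_disk = ½MR² = ½(1.96)(0.119)² = 0.01388 kg·m².
I_blocks = 3·m·r² = 3(1.65)(0.103)² = 0.05251 kg·m².
Total I = 0.06639 kg·m².
τ = F r = (43.5)(0.119) = 5.176 N·m.
α = τ/I = 5.176/0.06639 = 77.97 rad/s².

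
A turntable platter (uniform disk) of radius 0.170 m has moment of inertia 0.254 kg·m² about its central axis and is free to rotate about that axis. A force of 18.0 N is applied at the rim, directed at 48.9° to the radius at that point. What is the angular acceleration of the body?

α ≈ 9.08 rad/s²

Only the tangential component produces torque: τ = F R sinθ = (18.0)(0.170) sin 48.9° = 2.306 N·m.
Newton's second law for rotation, τ = Iα, gives α = τ/I = 2.306/0.2540 = 9.078 rad/s².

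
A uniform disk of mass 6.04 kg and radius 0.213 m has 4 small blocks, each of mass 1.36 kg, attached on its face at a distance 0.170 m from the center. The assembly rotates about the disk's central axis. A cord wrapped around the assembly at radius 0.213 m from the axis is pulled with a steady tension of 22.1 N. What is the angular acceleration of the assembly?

I_disk = ½MR² = ½(6.04)(0.213)² = 0.1370 kg·m².
I_blocks = 4·m·r² = 4(1.36)(0.170)² = 0.1572 kg·m².
Total I = 0.2942 kg·m².
τ = F r = (22.1)(0.213) = 4.707 N·m.
α = τ/I = 4.707/0.2942 = 16.00 rad/s².

α ≈ 16.0 rad/s²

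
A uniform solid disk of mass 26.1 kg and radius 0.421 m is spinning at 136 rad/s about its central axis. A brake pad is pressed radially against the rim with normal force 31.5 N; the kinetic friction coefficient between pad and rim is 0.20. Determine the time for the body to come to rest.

I = ½MR² = (1/2)(26.1)(0.421)² = 2.313 kg·m².
Friction force f = μN = (0.20)(31.5) = 6.300 N at the rim; torque magnitude τ = fR = 2.652 N·m, opposing ω.
|α| = τ/I = 2.652/2.313 = 1.147 rad/s² (deceleration).
0 = ω₀ − |α|t ⇒ t = ω₀/|α| = 136/1.147 = 118.6 s.

t ≈ 119 s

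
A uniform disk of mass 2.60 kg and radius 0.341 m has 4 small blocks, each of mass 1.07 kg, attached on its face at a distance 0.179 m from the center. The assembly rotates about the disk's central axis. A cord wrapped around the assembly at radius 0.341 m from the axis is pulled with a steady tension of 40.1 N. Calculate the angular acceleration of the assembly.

α ≈ 47.4 rad/s²

I_disk = ½MR² = ½(2.60)(0.341)² = 0.1512 kg·m².
I_blocks = 4·m·r² = 4(1.07)(0.179)² = 0.1371 kg·m².
Total I = 0.2883 kg·m².
τ = F r = (40.1)(0.341) = 13.67 N·m.
α = τ/I = 13.67/0.2883 = 47.43 rad/s².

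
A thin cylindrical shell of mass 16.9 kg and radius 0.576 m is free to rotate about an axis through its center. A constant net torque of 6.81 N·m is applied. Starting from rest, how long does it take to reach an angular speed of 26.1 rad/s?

I = MR² = (16.9)(0.576)² = 5.607 kg·m².
α = τ/I = 6.81/5.607 = 1.215 rad/s².
ω = αt ⇒ t = ω/α = 26.1/1.215 = 21.49 s.

t ≈ 21.5 s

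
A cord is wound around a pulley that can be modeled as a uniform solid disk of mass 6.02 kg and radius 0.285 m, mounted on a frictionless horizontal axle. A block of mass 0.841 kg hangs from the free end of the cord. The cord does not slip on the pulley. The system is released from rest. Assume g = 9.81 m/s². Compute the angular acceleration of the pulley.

I = ½MR² = (1/2)(6.02)(0.285)² = 0.2445 kg·m².
Block: mg − T = ma. Pulley: TR = Iα. No-slip: a = αR, so T = (I/R²)a = 3.010·a.
Then mg = (m + 3.010)a, so a = (0.841)(9.81)/(0.841 + 3.010) = 2.142 m/s².
α = a/R = 2.142/0.285 = 7.517 rad/s².

α ≈ 7.52 rad/s²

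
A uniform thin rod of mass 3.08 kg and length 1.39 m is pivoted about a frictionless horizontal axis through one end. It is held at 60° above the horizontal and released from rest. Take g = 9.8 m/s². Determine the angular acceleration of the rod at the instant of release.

α ≈ 5.29 rad/s²

About the pivot, I = (1/3)ML² = (1/3)(3.08)(1.39)² = 1.984 kg·m².
The weight acts at the center, a distance L/2 = 0.6950 m from the pivot; τ = Mg(L/2) cos 60° = 10.49 N·m.
α = τ/I = 10.49/1.984 = 5.288 rad/s².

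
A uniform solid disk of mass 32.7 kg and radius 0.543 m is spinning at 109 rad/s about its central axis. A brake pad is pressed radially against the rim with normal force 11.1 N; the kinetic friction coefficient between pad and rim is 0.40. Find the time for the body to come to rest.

t ≈ 218 s

I = ½MR² = (1/2)(32.7)(0.543)² = 4.821 kg·m².
Friction force f = μN = (0.40)(11.1) = 4.440 N at the rim; torque magnitude τ = fR = 2.411 N·m, opposing ω.
|α| = τ/I = 2.411/4.821 = 0.5001 rad/s² (deceleration).
0 = ω₀ − |α|t ⇒ t = ω₀/|α| = 109/0.5001 = 218.0 s.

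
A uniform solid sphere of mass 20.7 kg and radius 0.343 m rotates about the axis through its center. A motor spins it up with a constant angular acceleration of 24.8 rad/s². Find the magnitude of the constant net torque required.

τ ≈ 24.2 N·m

I = (2/5)MR² = (2/5)(20.7)(0.343)² = 0.9741 kg·m².
τ = Iα = (0.9741)(24.80) = 24.16 N·m.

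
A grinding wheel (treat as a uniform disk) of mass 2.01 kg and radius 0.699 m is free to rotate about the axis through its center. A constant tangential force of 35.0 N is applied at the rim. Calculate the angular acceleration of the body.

α ≈ 49.8 rad/s²

I = ½MR² = (1/2)(2.01)(0.699)² = 0.4910 kg·m².
τ = F R = (35.0)(0.699) = 24.46 N·m.
From τ = Iα: α = 24.46/0.4910 = 49.82 rad/s².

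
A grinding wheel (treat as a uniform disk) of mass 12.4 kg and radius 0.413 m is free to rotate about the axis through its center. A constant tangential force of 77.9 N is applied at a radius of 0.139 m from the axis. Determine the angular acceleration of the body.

α ≈ 10.2 rad/s²

I = ½MR² = (1/2)(12.4)(0.413)² = 1.058 kg·m².
τ = F·r = (77.9)(0.139) = 10.83 N·m.
Newton's second law for rotation, τ = Iα, gives α = τ/I = 10.83/1.058 = 10.24 rad/s².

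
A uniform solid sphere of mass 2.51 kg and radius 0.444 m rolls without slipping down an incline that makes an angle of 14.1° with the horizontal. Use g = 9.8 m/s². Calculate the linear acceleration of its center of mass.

Translation along the incline: Mg sinθ − f = Ma.
Rotation about the center: fR = Iα with I = (2/5)MR². No-slip gives a = αR, so f = (I/R²)a = (2/5)M a.
Substituting: Mg sinθ = (1 + 0.4000)Ma, so a = g sinθ/(1 + 0.4000) = (9.8) sin 14.1° / 1.400 = 1.705 m/s².

a ≈ 1.71 m/s²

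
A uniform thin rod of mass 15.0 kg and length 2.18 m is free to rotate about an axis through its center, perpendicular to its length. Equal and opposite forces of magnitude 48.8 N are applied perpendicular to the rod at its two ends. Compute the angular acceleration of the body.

α ≈ 17.9 rad/s²

I = (1/12)ML² = (1/12)(15.0)(2.18)² = 5.941 kg·m².
The couple gives τ = F·(L/2) + F·(L/2) = F L = (48.8)(2.18) = 106.4 N·m.
Newton's second law for rotation, τ = Iα, gives α = τ/I = 106.4/5.941 = 17.91 rad/s².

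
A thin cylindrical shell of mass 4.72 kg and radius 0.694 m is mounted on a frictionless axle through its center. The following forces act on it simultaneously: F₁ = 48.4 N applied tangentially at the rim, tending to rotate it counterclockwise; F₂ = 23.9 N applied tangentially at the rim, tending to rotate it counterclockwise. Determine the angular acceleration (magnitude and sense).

I = MR² = (4.72)(0.694)² = 2.273 kg·m².
Taking counterclockwise as positive: τ₁ = +(48.4)(0.694) = +33.59 N·m; τ₂ = +(23.9)(0.694) = +16.59 N·m.
Net torque τ = 50.18 N·m.
α = τ/I = 50.18/2.273 = 22.07 rad/s².

α ≈ 22.1 rad/s², counterclockwise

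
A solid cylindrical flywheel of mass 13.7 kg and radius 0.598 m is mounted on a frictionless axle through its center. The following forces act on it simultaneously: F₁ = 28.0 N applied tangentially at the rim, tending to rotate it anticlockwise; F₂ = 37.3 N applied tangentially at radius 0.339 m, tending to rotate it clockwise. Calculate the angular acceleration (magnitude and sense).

α ≈ 1.67 rad/s², anticlockwise

I = ½MR² = (1/2)(13.7)(0.598)² = 2.450 kg·m².
Taking anticlockwise as positive: τ₁ = +(28.0)(0.598) = +16.74 N·m; τ₂ = −(37.3)(0.339) = −12.64 N·m.
Net torque τ = 4.099 N·m.
α = τ/I = 4.099/2.450 = 1.673 rad/s².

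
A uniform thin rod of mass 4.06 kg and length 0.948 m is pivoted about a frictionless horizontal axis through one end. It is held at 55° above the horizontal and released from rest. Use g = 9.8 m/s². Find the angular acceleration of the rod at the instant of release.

α ≈ 8.89 rad/s²

About the pivot, I = (1/3)ML² = (1/3)(4.06)(0.948)² = 1.216 kg·m².
The weight acts at the center, a distance L/2 = 0.4740 m from the pivot; τ = Mg(L/2) cos 55° = 10.82 N·m.
α = τ/I = 10.82/1.216 = 8.894 rad/s².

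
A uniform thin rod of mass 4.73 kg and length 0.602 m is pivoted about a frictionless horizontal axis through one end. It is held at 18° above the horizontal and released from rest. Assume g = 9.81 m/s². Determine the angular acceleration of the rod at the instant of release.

About the pivot, I = (1/3)ML² = (1/3)(4.73)(0.602)² = 0.5714 kg·m².
The weight acts at the center, a distance L/2 = 0.3010 m from the pivot; τ = Mg(L/2) cos 18° = 13.28 N·m.
α = τ/I = 13.28/0.5714 = 23.25 rad/s².

α ≈ 23.2 rad/s²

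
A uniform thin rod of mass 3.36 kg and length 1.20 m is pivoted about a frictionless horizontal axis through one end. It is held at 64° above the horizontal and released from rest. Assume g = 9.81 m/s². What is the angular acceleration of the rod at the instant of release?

About the pivot, I = (1/3)ML² = (1/3)(3.36)(1.20)² = 1.613 kg·m².
The weight acts at the center, a distance L/2 = 0.6000 m from the pivot; τ = Mg(L/2) cos 64° = 8.670 N·m.
α = τ/I = 8.670/1.613 = 5.376 rad/s².

α ≈ 5.38 rad/s²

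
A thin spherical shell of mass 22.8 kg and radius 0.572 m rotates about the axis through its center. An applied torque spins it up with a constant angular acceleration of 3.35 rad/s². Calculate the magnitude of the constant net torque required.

I = (2/3)MR² = (2/3)(22.8)(0.572)² = 4.973 kg·m².
τ = Iα = (4.973)(3.350) = 16.66 N·m.

τ ≈ 16.7 N·m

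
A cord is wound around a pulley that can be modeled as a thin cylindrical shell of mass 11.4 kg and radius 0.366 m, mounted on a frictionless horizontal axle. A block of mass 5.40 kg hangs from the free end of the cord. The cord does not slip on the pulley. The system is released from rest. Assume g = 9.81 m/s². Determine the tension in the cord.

I = MR² = (11.4)(0.366)² = 1.527 kg·m².
Block: mg − T = ma. Pulley: TR = Iα. No-slip: a = αR, so T = (I/R²)a = 11.40·a.
Then mg = (m + 11.40)a, so a = (5.40)(9.81)/(5.40 + 11.40) = 3.153 m/s².
T = 11.40·a = 35.95 N.

T ≈ 35.9 N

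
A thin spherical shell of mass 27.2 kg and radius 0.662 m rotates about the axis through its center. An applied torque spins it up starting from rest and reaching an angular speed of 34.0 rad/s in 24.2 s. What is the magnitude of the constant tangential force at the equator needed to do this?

F ≈ 16.9 N

I = (2/3)MR² = (2/3)(27.2)(0.662)² = 7.947 kg·m².
α = Δω/Δt = (34.0 − 0)/24.2 = 1.405 rad/s².
The required torque is τ = Iα = (7.947)(1.405) = 11.16 N·m.
A tangential force at the equator gives τ = FR, so F = τ/R = 11.16/0.662 = 16.87 N.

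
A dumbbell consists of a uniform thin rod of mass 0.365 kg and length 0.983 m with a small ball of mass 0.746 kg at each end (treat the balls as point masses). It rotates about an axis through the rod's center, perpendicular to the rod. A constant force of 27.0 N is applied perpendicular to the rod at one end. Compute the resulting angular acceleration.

α ≈ 34.0 rad/s²

I_rod = (1/12)ML² = (1/12)(0.365)(0.983)² = 0.02939 kg·m².
I_balls = 2·m·(L/2)² = 2(0.746)(0.4915)² = 0.3604 kg·m².
Total I = 0.3898 kg·m².
τ = F·(L/2) = (27.0)(0.491) = 13.27 N·m.
α = τ/I = 13.27/0.3898 = 34.04 rad/s².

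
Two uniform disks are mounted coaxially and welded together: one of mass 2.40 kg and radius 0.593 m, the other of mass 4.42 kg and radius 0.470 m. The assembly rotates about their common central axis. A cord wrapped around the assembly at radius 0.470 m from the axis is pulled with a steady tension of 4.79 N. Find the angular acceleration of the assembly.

I = ½M₁R₁² + ½M₂R₂² = ½(2.40)(0.593)² + ½(4.42)(0.470)² = 0.9102 kg·m².
τ = F r = (4.79)(0.470) = 2.251 N·m.
α = τ/I = 2.251/0.9102 = 2.473 rad/s².

α ≈ 2.47 rad/s²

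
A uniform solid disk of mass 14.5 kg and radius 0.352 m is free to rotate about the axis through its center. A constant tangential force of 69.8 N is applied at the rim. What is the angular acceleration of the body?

I = ½MR² = (1/2)(14.5)(0.352)² = 0.8983 kg·m².
τ = F R = (69.8)(0.352) = 24.57 N·m.
Newton's second law for rotation, τ = Iα, gives α = τ/I = 24.57/0.8983 = 27.35 rad/s².

α ≈ 27.4 rad/s²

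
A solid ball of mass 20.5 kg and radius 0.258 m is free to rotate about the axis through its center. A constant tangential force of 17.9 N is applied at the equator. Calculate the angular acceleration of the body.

I = (2/5)MR² = (2/5)(20.5)(0.258)² = 0.5458 kg·m².
τ = F R = (17.9)(0.258) = 4.618 N·m.
From τ = Iα: α = 4.618/0.5458 = 8.461 rad/s².

α ≈ 8.46 rad/s²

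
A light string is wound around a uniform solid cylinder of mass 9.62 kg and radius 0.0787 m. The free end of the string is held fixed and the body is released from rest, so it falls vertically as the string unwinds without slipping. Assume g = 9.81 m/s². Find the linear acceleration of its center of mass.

Translation: Mg − T = Ma. Rotation about the center: TR = Iα with I = ½MR².
With a = αR: T = (I/R²)a = (1/2)M a, so Mg = (1 + 0.5000)Ma.
a = g/(1 + 0.5000) = 9.81/1.500 = 6.540 m/s².

a ≈ 6.54 m/s²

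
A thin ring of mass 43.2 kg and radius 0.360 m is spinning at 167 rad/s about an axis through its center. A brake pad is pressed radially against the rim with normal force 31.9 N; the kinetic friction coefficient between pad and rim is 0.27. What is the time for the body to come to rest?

t ≈ 302 s

I = MR² = (43.2)(0.360)² = 5.599 kg·m².
Friction force f = μN = (0.27)(31.9) = 8.613 N at the rim; torque magnitude τ = fR = 3.101 N·m, opposing ω.
|α| = τ/I = 3.101/5.599 = 0.5538 rad/s² (deceleration).
0 = ω₀ − |α|t ⇒ t = ω₀/|α| = 167/0.5538 = 301.5 s.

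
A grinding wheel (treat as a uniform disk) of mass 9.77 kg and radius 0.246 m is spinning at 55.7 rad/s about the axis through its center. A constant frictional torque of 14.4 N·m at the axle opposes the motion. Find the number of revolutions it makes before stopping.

I = ½MR² = (1/2)(9.77)(0.246)² = 0.2956 kg·m².
The net torque has magnitude 14.4 N·m, opposing ω.
|α| = τ/I = 14.40/0.2956 = 48.71 rad/s² (deceleration).
ω² = ω₀² − 2|α|θ with ω = 0 ⇒ θ = ω₀²/(2|α|) = 31.85 rad = 5.068 rev.

≈ 5.07 revolutions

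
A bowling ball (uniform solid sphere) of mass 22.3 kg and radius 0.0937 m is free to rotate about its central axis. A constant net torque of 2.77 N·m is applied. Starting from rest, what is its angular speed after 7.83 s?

ω ≈ 277 rad/s

I = (2/5)MR² = (2/5)(22.3)(0.0937)² = 0.07831 kg·m².
α = τ/I = 2.77/0.07831 = 35.37 rad/s².
ω = ω₀ + αt = 0 + (35.37)(7.83) = 276.9 rad/s.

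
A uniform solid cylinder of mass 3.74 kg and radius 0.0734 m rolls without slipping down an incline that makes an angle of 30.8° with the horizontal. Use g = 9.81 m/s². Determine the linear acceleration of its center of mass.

a ≈ 3.35 m/s²

Translation along the incline: Mg sinθ − f = Ma.
Rotation about the center: fR = Iα with I = ½MR². No-slip gives a = αR, so f = (I/R²)a = (1/2)M a.
Substituting: Mg sinθ = (1 + 0.5000)Ma, so a = g sinθ/(1 + 0.5000) = (9.81) sin 30.8° / 1.500 = 3.349 m/s².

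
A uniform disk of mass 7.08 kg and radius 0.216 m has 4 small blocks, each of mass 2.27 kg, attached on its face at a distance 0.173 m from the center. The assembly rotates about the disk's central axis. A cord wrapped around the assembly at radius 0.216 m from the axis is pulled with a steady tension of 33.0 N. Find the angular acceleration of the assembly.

I_disk = ½MR² = ½(7.08)(0.216)² = 0.1652 kg·m².
I_blocks = 4·m·r² = 4(2.27)(0.173)² = 0.2718 kg·m².
Total I = 0.4369 kg·m².
τ = F r = (33.0)(0.216) = 7.128 N·m.
α = τ/I = 7.128/0.4369 = 16.31 rad/s².

α ≈ 16.3 rad/s²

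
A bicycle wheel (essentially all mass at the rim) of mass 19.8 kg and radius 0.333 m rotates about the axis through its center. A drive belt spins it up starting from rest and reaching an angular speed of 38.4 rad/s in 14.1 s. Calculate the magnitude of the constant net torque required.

I = MR² = (19.8)(0.333)² = 2.196 kg·m².
α = Δω/Δt = (38.4 − 0)/14.1 = 2.723 rad/s².
τ = Iα = (2.196)(2.723) = 5.980 N·m.

τ ≈ 5.98 N·m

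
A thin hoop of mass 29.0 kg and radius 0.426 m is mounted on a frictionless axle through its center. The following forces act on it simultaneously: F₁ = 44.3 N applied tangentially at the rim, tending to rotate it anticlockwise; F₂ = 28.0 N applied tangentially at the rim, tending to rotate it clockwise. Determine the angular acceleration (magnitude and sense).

α ≈ 1.32 rad/s², anticlockwise

I = MR² = (29.0)(0.426)² = 5.263 kg·m².
Taking anticlockwise as positive: τ₁ = +(44.3)(0.426) = +18.87 N·m; τ₂ = −(28.0)(0.426) = −11.93 N·m.
Net torque τ = 6.944 N·m.
α = τ/I = 6.944/5.263 = 1.319 rad/s².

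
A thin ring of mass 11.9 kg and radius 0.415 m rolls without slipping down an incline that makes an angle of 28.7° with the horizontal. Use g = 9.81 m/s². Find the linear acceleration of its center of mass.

Translation along the incline: Mg sinθ − f = Ma.
Rotation about the center: fR = Iα with I = MR². No-slip gives a = αR, so f = (I/R²)a = M a.
Substituting: Mg sinθ = (1 + 1.000)Ma, so a = g sinθ/(1 + 1.000) = (9.81) sin 28.7° / 2.000 = 2.355 m/s².

a ≈ 2.36 m/s²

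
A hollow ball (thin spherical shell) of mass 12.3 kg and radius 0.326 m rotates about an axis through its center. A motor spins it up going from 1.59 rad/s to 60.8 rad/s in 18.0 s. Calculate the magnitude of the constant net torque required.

I = (2/3)MR² = (2/3)(12.3)(0.326)² = 0.8715 kg·m².
α = Δω/Δt = (60.8 − 1.59)/18.0 = 3.289 rad/s².
τ = Iα = (0.8715)(3.289) = 2.867 N·m.

τ ≈ 2.87 N·m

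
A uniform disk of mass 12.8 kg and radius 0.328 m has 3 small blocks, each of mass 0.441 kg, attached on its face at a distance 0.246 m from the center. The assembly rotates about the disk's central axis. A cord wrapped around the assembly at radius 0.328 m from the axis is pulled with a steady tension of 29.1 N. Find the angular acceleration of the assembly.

α ≈ 12.4 rad/s²

I_disk = ½MR² = ½(12.8)(0.328)² = 0.6885 kg·m².
I_blocks = 3·m·r² = 3(0.441)(0.246)² = 0.08006 kg·m².
Total I = 0.7686 kg·m².
τ = F r = (29.1)(0.328) = 9.545 N·m.
α = τ/I = 9.545/0.7686 = 12.42 rad/s².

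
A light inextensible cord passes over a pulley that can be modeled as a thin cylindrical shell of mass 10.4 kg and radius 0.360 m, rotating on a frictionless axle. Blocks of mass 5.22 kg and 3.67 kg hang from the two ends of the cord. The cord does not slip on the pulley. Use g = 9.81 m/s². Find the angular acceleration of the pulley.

I = MR² = (10.4)(0.360)² = 1.348 kg·m².
Heavier block: m₁g − T₁ = m₁a. Lighter block: T₂ − m₂g = m₂a.
Pulley: (T₁ − T₂)R = Iα = I(a/R), so T₁ − T₂ = (I/R²)a = 1·M_p a = 10.40·a.
Adding the three: (m₁ − m₂)g = (m₁ + m₂ + 10.40)a, so a = (5.22 − 3.67)(9.81)/(5.22 + 3.67 + 10.40) = 0.7883 m/s².
α = a/R = 0.7883/0.360 = 2.190 rad/s².

α ≈ 2.19 rad/s²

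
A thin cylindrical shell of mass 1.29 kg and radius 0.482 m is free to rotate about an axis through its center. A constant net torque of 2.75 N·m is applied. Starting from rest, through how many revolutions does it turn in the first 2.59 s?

≈ 4.90 revolutions

I = MR² = (1.29)(0.482)² = 0.2997 kg·m².
α = τ/I = 2.75/0.2997 = 9.176 rad/s².
θ = ½αt² = ½(9.176)(2.59)² = 30.78 rad.
Revolutions = θ/(2π) = 4.898.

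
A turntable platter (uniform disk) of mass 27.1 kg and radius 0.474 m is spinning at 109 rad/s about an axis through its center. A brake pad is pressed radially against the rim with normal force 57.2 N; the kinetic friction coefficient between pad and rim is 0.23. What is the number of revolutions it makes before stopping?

≈ 462 revolutions

I = ½MR² = (1/2)(27.1)(0.474)² = 3.044 kg·m².
Friction force f = μN = (0.23)(57.2) = 13.16 N at the rim; torque magnitude τ = fR = 6.236 N·m, opposing ω.
|α| = τ/I = 6.236/3.044 = 2.048 rad/s² (deceleration).
ω² = ω₀² − 2|α|θ with ω = 0 ⇒ θ = ω₀²/(2|α|) = 2900 rad = 461.6 rev.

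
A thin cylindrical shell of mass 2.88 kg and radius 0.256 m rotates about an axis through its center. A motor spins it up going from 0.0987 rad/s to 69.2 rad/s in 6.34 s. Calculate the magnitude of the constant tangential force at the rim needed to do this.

I = MR² = (2.88)(0.256)² = 0.1887 kg·m².
α = Δω/Δt = (69.2 − 0.0987)/6.34 = 10.90 rad/s².
The required torque is τ = Iα = (0.1887)(10.90) = 2.057 N·m.
A tangential force at the rim gives τ = FR, so F = τ/R = 2.057/0.256 = 8.036 N.

F ≈ 8.04 N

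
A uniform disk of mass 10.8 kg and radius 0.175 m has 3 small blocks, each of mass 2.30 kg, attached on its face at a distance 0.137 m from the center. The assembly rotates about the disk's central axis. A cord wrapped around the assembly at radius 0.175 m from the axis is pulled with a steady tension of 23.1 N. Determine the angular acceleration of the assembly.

α ≈ 13.7 rad/s²

I_disk = ½MR² = ½(10.8)(0.175)² = 0.1654 kg·m².
I_blocks = 3·m·r² = 3(2.30)(0.137)² = 0.1295 kg·m².
Total I = 0.2949 kg·m².
τ = F r = (23.1)(0.175) = 4.043 N·m.
α = τ/I = 4.043/0.2949 = 13.71 rad/s².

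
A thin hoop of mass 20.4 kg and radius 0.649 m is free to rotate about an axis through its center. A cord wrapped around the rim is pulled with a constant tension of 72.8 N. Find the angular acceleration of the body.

α ≈ 5.50 rad/s²

I = MR² = (20.4)(0.649)² = 8.593 kg·m².
τ = F R = (72.8)(0.649) = 47.25 N·m.
From τ = Iα: α = 47.25/8.593 = 5.499 rad/s².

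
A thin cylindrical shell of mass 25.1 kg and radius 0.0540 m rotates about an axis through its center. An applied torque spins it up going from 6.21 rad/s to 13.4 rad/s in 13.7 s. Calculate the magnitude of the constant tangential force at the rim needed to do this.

I = MR² = (25.1)(0.0540)² = 0.07319 kg·m².
α = Δω/Δt = (13.4 − 6.21)/13.7 = 0.5248 rad/s².
The required torque is τ = Iα = (0.07319)(0.5248) = 0.03841 N·m.
A tangential force at the rim gives τ = FR, so F = τ/R = 0.03841/0.0540 = 0.7113 N.

F ≈ 0.711 N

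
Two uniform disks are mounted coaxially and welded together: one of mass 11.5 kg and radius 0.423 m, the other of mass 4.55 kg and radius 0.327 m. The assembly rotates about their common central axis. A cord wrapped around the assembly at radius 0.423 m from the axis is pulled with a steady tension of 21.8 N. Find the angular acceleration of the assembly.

I = ½M₁R₁² + ½M₂R₂² = ½(11.5)(0.423)² + ½(4.55)(0.327)² = 1.272 kg·m².
τ = F r = (21.8)(0.423) = 9.221 N·m.
α = τ/I = 9.221/1.272 = 7.249 rad/s².

α ≈ 7.25 rad/s²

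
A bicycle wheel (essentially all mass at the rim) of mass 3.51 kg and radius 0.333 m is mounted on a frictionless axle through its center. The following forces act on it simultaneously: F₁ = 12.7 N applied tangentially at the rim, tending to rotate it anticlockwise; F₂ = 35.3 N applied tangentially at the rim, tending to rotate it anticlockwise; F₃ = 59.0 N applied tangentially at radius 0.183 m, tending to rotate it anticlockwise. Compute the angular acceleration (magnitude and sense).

I = MR² = (3.51)(0.333)² = 0.3892 kg·m².
Taking anticlockwise as positive: τ₁ = +(12.7)(0.333) = +4.229 N·m; τ₂ = +(35.3)(0.333) = +11.75 N·m; τ₃ = +(59.0)(0.183) = +10.80 N·m.
Net torque τ = 26.78 N·m.
α = τ/I = 26.78/0.3892 = 68.81 rad/s².

α ≈ 68.8 rad/s², anticlockwise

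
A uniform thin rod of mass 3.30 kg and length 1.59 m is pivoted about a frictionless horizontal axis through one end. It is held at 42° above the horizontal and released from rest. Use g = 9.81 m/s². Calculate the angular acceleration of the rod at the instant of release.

α ≈ 6.88 rad/s²

About the pivot, I = (1/3)ML² = (1/3)(3.30)(1.59)² = 2.781 kg·m².
The weight acts at the center, a distance L/2 = 0.7950 m from the pivot; τ = Mg(L/2) cos 42° = 19.13 N·m.
α = τ/I = 19.13/2.781 = 6.878 rad/s².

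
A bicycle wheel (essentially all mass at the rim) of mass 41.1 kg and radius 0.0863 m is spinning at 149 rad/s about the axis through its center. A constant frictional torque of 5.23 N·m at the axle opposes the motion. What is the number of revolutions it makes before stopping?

I = MR² = (41.1)(0.0863)² = 0.3061 kg·m².
The net torque has magnitude 5.23 N·m, opposing ω.
|α| = τ/I = 5.230/0.3061 = 17.09 rad/s² (deceleration).
ω² = ω₀² − 2|α|θ with ω = 0 ⇒ θ = ω₀²/(2|α|) = 649.7 rad = 103.4 rev.

≈ 103 revolutions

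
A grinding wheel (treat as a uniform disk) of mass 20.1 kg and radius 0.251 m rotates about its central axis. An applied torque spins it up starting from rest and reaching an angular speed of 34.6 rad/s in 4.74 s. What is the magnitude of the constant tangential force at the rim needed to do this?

F ≈ 18.4 N

I = ½MR² = (1/2)(20.1)(0.251)² = 0.6332 kg·m².
α = Δω/Δt = (34.6 − 0)/4.74 = 7.300 rad/s².
The required torque is τ = Iα = (0.6332)(7.300) = 4.622 N·m.
A tangential force at the rim gives τ = FR, so F = τ/R = 4.622/0.251 = 18.41 N.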